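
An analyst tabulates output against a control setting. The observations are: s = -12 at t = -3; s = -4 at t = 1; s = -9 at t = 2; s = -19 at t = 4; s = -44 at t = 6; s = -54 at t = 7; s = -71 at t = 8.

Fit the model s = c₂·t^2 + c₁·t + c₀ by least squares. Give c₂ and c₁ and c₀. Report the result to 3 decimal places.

c₂ = -1.030, c₁ = -0.214, c₀ = -3.324

Normal-equation sums: Σt^2·t^2 = 8147, Σt^2·t = 1117, Σt^2 = 179, Σt·t = 179, Σt = 25, Σ1 = 7.
For Mᵀs: Σt^2·s = -9226, Σt·s = -1272, Σs = -213.
Normal equations: [[8147, 1117, 179]; [1117, 179, 25]; [179, 25, 7]]·[c₂, c₁, c₀]ᵀ = [-9226, -1272, -213]ᵀ.
Row-reducing yields c₂ = -165913/161076, c₁ = -34519/161076, c₀ = -89233/26846.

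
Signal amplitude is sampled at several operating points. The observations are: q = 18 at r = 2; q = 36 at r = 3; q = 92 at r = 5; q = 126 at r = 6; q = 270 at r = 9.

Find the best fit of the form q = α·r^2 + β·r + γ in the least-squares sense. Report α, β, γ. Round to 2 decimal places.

α = 2.92, β = 3.92, γ = -1.60

AᵀA·[α, β, γ]ᵀ = Aᵀq reads: 8579·α + 1105·β + 155·γ = 29102;  1105·α + 155·β + 25·γ = 3790;  155·α + 25·β + 5·γ = 542.
(Σr^2·r^2 = 8579, Σr^2·r = 1105, Σr^2 = 155, Σr·r = 155, Σr = 25, Σ1 = 5, Σr^2·q = 29102, Σr·q = 3790, Σq = 542.)
Solving the 3×3 system (Gaussian elimination) gives α = 35/12, β = 47/12, γ = -8/5.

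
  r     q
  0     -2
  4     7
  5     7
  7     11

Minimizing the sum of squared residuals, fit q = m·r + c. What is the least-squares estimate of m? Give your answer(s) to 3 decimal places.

Entries of MᵀM: Σr·r = 90, Σr = 16, Σ1 = 4.
Moment sums: Σr·q = 140, Σq = 23.
Normal equations: [[90, 16]; [16, 4]]·[m, c]ᵀ = [140, 23]ᵀ.
det = 90·4 − 16² = 104.
m = (140·4 − 16·23)/104 = 24/13; c = (90·23 − 16·140)/104 = -85/52.

m = 1.846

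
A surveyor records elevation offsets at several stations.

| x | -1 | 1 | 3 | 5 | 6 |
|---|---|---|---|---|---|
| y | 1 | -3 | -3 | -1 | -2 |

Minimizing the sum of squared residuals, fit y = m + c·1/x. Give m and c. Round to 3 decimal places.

m = -1.303, c = -2.121

Forming AᵀA = [[5, 7/10]; [7/10, 1961/900]] and Aᵀy = [-8, -83/15]ᵀ gives AᵀA·[m, c]ᵀ = Aᵀy.
Determinant 5·(1961/900) − (7/10)² = 2341/225.
m = ((-8)·(1961/900) − (7/10)·(-83/15))/(2341/225) = -6101/4682; c = (5·(-83/15) − (7/10)·(-8))/(2341/225) = -4965/2341.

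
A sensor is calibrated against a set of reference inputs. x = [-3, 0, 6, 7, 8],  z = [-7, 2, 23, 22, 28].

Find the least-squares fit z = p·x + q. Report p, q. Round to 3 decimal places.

p = 3.135, q = 2.313

Compute the Gram sums: Σx·x = 158, Σx = 18, Σ1 = 5.
Right-hand side: Σx·z = 537, Σz = 68.
MᵀM·[p, q]ᵀ = Mᵀz becomes [[158, 18]; [18, 5]]·[p, q]ᵀ = [537, 68]ᵀ.
Eliminating q: 5·(row 1) − 18·(row 2) gives 466·p = 5·537 − 18·68 = 1461, so p = 1461/466.
Then q = (68 − 18·(1461/466))/5 = 539/233.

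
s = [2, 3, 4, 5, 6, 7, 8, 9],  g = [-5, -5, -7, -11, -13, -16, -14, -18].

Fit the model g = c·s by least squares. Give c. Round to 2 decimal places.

Sums needed: Σs·s = 284.
And Σs·g = -572.
So MᵀM·[c]ᵀ = Mᵀg: [[284]]·[c]ᵀ = [-572]ᵀ.
Hence c = -572 / 284 ≈ -2.01408.

c = -2.01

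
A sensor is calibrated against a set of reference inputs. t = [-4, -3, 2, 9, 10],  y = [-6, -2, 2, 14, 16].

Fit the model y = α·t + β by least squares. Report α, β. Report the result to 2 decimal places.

α = 1.48, β = 0.66

Setting ∂/∂α … = 0 gives: 210·α + 14·β = 320;  14·α + 5·β = 24.
(Σt·t = 210, Σt = 14, Σ1 = 5, Σt·y = 320, Σy = 24.)
Δ = 210·5 − 14² = 854.
α = (320·5 − 14·24)/854 = 632/427; β = (210·24 − 14·320)/854 = 40/61.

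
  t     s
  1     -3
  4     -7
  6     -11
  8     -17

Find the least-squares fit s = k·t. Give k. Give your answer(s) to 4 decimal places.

k = -1.9915

Sums needed: Σt·t = 117.
Moment sums: Σt·s = -233.
MᵀM·[k]ᵀ = Mᵀs becomes [[117]]·[k]ᵀ = [-233]ᵀ.
k = (-233)/117 = -1.99145.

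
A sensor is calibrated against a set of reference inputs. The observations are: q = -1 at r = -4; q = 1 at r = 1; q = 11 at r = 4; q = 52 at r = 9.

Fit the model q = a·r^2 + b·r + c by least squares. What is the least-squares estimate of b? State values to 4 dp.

Sums needed: Σr^2·r^2 = 7074, Σr^2·r = 730, Σr^2 = 114, Σr·r = 114, Σr = 10, Σ1 = 4.
And Σr^2·q = 4373, Σr·q = 517, Σq = 63.
Normal equations: [[7074, 730, 114]; [730, 114, 10]; [114, 10, 4]]·[a, b, c]ᵀ = [4373, 517, 63]ᵀ.
Solving the 3×3 system (Gaussian elimination) gives a = 39/80, b = 2281/1424, c = -956/445.

b = 1.6018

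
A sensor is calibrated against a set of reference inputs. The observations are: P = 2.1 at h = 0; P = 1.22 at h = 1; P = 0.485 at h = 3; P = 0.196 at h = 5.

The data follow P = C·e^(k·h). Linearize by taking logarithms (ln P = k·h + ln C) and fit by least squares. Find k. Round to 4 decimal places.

Linearized form: ln P = k·h + ln C. From the 4 transformed points,
Over the data: Σh = 9.0000, Σ(h)² = 35.0000, Σln P = -1.4125, Σh·ln P = -10.1202.
Normal system: [[35.0000, 9.0000]; [9.0000, 4]]·[k, ln C]ᵀ = [-10.1202, -1.4125]ᵀ.
Solving (det = 59.0000): k = -0.47065, ln C = 0.70586.

k = -0.4707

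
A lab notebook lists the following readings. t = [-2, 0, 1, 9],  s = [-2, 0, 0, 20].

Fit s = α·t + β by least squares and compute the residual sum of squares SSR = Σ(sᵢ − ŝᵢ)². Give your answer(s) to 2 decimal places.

Sums needed: Σt·t = 86, Σt = 8, Σ1 = 4.
For Xᵀs: Σt·s = 184, Σs = 18.
XᵀX·[α, β]ᵀ = Xᵀs becomes [[86, 8]; [8, 4]]·[α, β]ᵀ = [184, 18]ᵀ.
det = 86·4 − 8² = 280.
α = (184·4 − 8·18)/280 = 74/35; β = (86·18 − 8·184)/280 = 19/70.
Residuals: 137/70, -19/70, -167/70, 7/10; SSR = 353/35.

SSR = 10.09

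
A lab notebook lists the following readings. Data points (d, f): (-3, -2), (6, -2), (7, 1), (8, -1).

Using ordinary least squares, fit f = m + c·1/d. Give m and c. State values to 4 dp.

Setting ∂/∂m … = 0 gives: 4·m + (17/168)·c = -4;  (17/168)·m + (4937/28224)·c = 59/168.
Determinant 4·(4937/28224) − (17/168)² = 19459/28224.
m = ((-4)·(4937/28224) − (17/168)·(59/168))/(19459/28224) = -20751/19459; c = (4·(59/168) − (17/168)·(-4))/(19459/28224) = 51072/19459.

m = -1.0664, c = 2.6246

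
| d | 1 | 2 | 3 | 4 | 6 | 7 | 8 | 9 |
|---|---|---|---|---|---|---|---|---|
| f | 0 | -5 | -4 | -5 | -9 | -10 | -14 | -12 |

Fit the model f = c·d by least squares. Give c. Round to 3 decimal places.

c = -1.485

With design matrix A, AᵀA = [[260]] and Aᵀf = [-386]ᵀ.
Hence c = -386 / 260 ≈ -1.48462.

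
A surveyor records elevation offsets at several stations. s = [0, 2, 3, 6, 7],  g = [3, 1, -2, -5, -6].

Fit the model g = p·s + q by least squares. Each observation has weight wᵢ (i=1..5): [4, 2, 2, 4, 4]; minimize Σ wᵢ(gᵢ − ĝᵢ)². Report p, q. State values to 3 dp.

From the data, Σwᵢ·s·s = 366, Σwᵢ·s = 62, Σwᵢ·1 = 16.
For MᵀWg: Σwᵢ·s·g = -296, Σwᵢ·g = -34.
So MᵀWM·[p, q]ᵀ = MᵀWg: [[366, 62]; [62, 16]]·[p, q]ᵀ = [-296, -34]ᵀ.
Determinant 366·16 − 62² = 2012.
p = ((-296)·16 − 62·(-34))/2012 = -657/503; q = (366·(-34) − 62·(-296))/2012 = 1477/503.

p = -1.306, q = 2.936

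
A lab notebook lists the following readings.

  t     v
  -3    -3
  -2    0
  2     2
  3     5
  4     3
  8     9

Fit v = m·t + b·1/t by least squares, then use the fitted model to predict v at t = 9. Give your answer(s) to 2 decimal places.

Compute the Gram sums: Σt·t = 106, Σt·1/t = 6, Σ1/t·1/t = 461/576.
For Mᵀv: Σt·v = 112, Σ1/t·v = 133/24.
Normal equations: [[106, 6]; [6, 461/576]]·[m, b]ᵀ = [112, 133/24]ᵀ.
Eliminating b: (461/576)·(row 1) − 6·(row 2) gives (14065/288)·m = (461/576)·112 − 6·(133/24) = 1015/18, so m = 112/97.
Then b = ((133/24) − 6·(112/97))/(461/576) = -168/97.
At t = 9: v̂ = (112/97)·(9) + (-168/97)·(1/9) = 2968/291.

v̂ = 10.20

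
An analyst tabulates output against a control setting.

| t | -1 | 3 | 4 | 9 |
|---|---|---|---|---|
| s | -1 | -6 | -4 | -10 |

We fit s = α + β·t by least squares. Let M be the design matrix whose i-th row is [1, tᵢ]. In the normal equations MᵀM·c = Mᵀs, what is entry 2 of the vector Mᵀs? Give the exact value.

Entry 2 ↔ basis t, so (Mᵀs)_{2} = Σᵢ (t)·sᵢ = (-1)·(-1) + (3)·(-6) + (4)·(-4) + (9)·(-10) = -123.

-123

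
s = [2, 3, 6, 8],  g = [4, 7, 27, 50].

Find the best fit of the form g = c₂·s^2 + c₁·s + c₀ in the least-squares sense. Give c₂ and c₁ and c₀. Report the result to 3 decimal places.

c₂ = 0.953, c₁ = -1.877, c₀ = 3.983

Setting ∂/∂c₂ … = 0 gives: 5489·c₂ + 763·c₁ + 113·c₀ = 4251;  763·c₂ + 113·c₁ + 19·c₀ = 591;  113·c₂ + 19·c₁ + 4·c₀ = 88.
(Σs^2·s^2 = 5489, Σs^2·s = 763, Σs^2 = 113, Σs·s = 113, Σs = 19, Σ1 = 4, Σs^2·g = 4251, Σs·g = 591, Σg = 88.)
Solving the 3×3 system (Gaussian elimination) gives c₂ = 225/236, c₁ = -443/236, c₀ = 235/59.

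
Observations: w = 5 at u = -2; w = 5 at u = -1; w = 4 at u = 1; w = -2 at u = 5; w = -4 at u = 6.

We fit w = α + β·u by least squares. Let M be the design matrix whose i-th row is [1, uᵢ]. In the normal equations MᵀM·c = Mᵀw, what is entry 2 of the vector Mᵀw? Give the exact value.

-45

Entry 2 ↔ basis u, so (Mᵀw)_{2} = Σᵢ (u)·wᵢ = (-2)·(5) + (-1)·(5) + (1)·(4) + (5)·(-2) + (6)·(-4) = -45.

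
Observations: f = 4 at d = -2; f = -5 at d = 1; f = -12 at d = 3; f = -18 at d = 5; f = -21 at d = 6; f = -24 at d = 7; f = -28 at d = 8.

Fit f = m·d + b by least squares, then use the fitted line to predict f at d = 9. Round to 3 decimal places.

XᵀX·[m, b]ᵀ = Xᵀf reads: 188·m + 28·b = -657;  28·m + 7·b = -104.
Eliminating b: 7·(row 1) − 28·(row 2) gives 532·m = 7·(-657) − 28·(-104) = -1687, so m = -241/76.
Then b = ((-104) − 28·(-241/76))/7 = -289/133.
At d = 9: f̂ = (-241/76)·(9) + (-289/133)·(1) = -16339/532.

f̂ = -30.712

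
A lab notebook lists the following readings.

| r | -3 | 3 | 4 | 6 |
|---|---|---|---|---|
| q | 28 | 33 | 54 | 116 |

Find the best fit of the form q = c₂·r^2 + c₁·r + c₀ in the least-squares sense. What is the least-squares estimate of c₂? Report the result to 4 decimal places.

c₂ = 2.9959

The normal equations are: 1714·c₂ + 280·c₁ + 70·c₀ = 5589;  280·c₂ + 70·c₁ + 10·c₀ = 927;  70·c₂ + 10·c₁ + 4·c₀ = 231.
Inverting the 3×3 Gram matrix, [c₂, c₁, c₀]ᵀ = [731/244, 947/1220, 825/244]ᵀ.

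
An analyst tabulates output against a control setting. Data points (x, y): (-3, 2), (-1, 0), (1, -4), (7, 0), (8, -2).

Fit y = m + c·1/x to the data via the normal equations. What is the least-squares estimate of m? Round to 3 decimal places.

m = -0.830

Sums needed: Σ1 = 5, Σ1/x = -11/168, Σ1/x·1/x = 60601/28224.
Moment sums: Σy = -4, Σ1/x·y = -59/12.
So AᵀA·[m, c]ᵀ = Aᵀy: [[5, -11/168]; [-11/168, 60601/28224]]·[m, c]ᵀ = [-4, -59/12]ᵀ.
det = 5·(60601/28224) − (-11/168)² = 75721/7056.
m = ((-4)·(60601/28224) − (-11/168)·(-59/12))/(75721/7056) = -125745/151442; c = (5·(-59/12) − (-11/168)·(-4))/(75721/7056) = -175308/75721.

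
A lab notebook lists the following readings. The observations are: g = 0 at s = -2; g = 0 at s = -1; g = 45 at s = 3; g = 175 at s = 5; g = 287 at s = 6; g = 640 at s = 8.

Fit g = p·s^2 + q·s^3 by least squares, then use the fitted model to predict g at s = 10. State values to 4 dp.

With design matrix M, MᵀM = [[6115, 43879]; [43879, 325219]] and Mᵀg = [56072, 412762]ᵀ.
Eliminating q: 325219·(row 1) − 43879·(row 2) gives 63347544·p = 325219·56072 − 43879·412762 = 124095970, so p = 62047985/31673772.
Then q = (412762 − 43879·(62047985/31673772))/325219 = 31828171/31673772.
At s = 10: ĝ = (62047985/31673772)·(100) + (31828171/31673772)·(1000) = 1056471375/879827.

ĝ = 1200.7717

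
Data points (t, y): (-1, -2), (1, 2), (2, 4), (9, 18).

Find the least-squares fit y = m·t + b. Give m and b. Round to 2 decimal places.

m = 2.00, b = 0.00

Compute the Gram sums: Σt·t = 87, Σt = 11, Σ1 = 4.
For Xᵀy: Σt·y = 174, Σy = 22.
So XᵀX·[m, b]ᵀ = Xᵀy: [[87, 11]; [11, 4]]·[m, b]ᵀ = [174, 22]ᵀ.
Determinant 87·4 − 11² = 227.
m = (174·4 − 11·22)/227 = 2; b = (87·22 − 11·174)/227 = 0.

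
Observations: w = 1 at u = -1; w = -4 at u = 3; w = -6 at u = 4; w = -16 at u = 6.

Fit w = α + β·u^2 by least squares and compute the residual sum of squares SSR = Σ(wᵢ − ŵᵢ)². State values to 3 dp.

Sums needed: Σ1 = 4, Σu^2 = 62, Σu^2·u^2 = 1634.
Moment sums: Σw = -25, Σu^2·w = -707.
det = 4·1634 − 62² = 2692.
α = ((-25)·1634 − 62·(-707))/2692 = 746/673; β = (4·(-707) − 62·(-25))/2692 = -639/1346.
Residuals: 493/1346, -1125/1346, 328/673, -12/673; SSR = 1441/1346.

SSR = 1.071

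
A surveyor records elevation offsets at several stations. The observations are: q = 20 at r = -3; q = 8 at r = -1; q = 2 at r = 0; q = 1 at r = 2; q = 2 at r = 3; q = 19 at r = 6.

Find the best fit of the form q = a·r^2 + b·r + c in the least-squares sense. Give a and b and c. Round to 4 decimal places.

a = 0.9429, b = -2.9908, c = 2.8840

The normal system XᵀX·[a, b, c]ᵀ = Xᵀq is [[1475, 223, 59]; [223, 59, 7]; [59, 7, 6]]·[a, b, c]ᵀ = [894, 54, 52]ᵀ.
Solving the 3×3 system (Gaussian elimination) gives a = 512/543, b = -1624/543, c = 522/181.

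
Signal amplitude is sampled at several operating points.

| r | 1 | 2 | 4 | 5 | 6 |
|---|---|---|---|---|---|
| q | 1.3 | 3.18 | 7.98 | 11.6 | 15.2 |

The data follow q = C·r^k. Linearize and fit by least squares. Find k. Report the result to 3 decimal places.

k = 1.366

Linearized form: ln q = k·ln r + ln C. From the 5 transformed points,
Over the data: Σln r = 5.4806, Σ(ln r)² = 8.2030, Σln q = 8.6685, Σln r·ln q = 12.5018.
Normal system: [[8.2030, 5.4806]; [5.4806, 5]]·[k, ln C]ᵀ = [12.5018, 8.6685]ᵀ.
Slope k = (n·Σln r·ln q − Σln r·Σln q)/(n·Σ(ln r)² − (Σln r)²) = (5·12.5018 − 5.4806·8.6685)/10.9774 = 1.36645; ln C = (Σln q − k·Σln r)/n = 0.23589.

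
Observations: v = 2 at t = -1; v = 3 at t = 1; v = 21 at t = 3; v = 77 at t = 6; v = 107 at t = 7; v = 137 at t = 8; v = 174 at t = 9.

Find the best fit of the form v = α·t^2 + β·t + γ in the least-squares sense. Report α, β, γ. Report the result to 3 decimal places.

From the data, Σt^2·t^2 = 14437, Σt^2·t = 1827, Σt^2 = 241, Σt·t = 241, Σt = 33, Σ1 = 7.
Moment sums: Σt^2·v = 31071, Σt·v = 3937, Σv = 521.
XᵀX·[α, β, γ]ᵀ = Xᵀv becomes [[14437, 1827, 241]; [1827, 241, 33]; [241, 33, 7]]·[α, β, γ]ᵀ = [31071, 3937, 521]ᵀ.
Row-reducing yields α = 13318/6357, β = 831/2119, γ = 2870/6357.

α = 2.095, β = 0.392, γ = 0.451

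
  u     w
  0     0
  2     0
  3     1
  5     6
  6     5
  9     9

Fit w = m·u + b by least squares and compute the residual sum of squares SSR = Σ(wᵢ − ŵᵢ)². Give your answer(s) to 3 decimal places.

SSR = 6.702

With design matrix M, MᵀM = [[155, 25]; [25, 6]] and Mᵀw = [144, 21]ᵀ.
Eliminating b: 6·(row 1) − 25·(row 2) gives 305·m = 6·144 − 25·21 = 339, so m = 339/305.
Then b = (21 − 25·(339/305))/6 = -69/61.
Residuals: 69/61, -333/305, -367/305, 96/61, -164/305, 39/305; SSR = 2044/305.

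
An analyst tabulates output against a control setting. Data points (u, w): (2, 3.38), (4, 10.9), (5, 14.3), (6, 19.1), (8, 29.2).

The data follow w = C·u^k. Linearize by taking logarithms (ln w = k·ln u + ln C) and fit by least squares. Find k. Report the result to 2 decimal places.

k = 1.55

With ln wᵢ as the transformed response and ln uᵢ as the regressor:
AᵀA = [[12.5270, 7.5601]; [7.5601, 5]], rhs = [20.7387, 12.5908]ᵀ  (here Σln u = 7.5601, Σ(ln u)² = 12.5270, Σln w = 12.5908, Σln u·ln w = 20.7387).
Δ = 12.5270·5 − (7.5601)² = 5.4804; k = (20.7387·5 − 7.5601·12.5908)/5.4804 = 1.55219, ln C = (12.5270·12.5908 − 7.5601·20.7387)/5.4804 = 0.17121.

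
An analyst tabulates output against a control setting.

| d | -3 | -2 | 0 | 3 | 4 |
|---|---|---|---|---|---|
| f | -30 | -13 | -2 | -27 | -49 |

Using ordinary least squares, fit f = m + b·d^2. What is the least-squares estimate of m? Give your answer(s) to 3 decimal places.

Compute the Gram sums: Σ1 = 5, Σd^2 = 38, Σd^2·d^2 = 434.
For Aᵀf: Σf = -121, Σd^2·f = -1349.
det = 5·434 − 38² = 726.
m = ((-121)·434 − 38·(-1349))/726 = -626/363; b = (5·(-1349) − 38·(-121))/726 = -2147/726.

m = -1.725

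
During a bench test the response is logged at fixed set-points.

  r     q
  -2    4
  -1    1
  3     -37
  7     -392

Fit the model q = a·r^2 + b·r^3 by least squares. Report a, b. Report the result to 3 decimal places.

Normal-equation sums: Σr^2·r^2 = 2499, Σr^2·r^3 = 17017, Σr^3·r^3 = 118443.
Moment sums: Σr^2·q = -19524, Σr^3·q = -135488.
Eliminating b: 118443·(row 1) − 17017·(row 2) gives 6410768·a = 118443·(-19524) − 17017·(-135488) = -6881836, so a = -132343/123284.
Then b = ((-135488) − 17017·(-132343/123284))/118443 = -13329/13468.

a = -1.073, b = -0.990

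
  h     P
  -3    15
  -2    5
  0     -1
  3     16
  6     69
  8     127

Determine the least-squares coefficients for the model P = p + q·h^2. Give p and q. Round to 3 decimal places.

p = -2.399, q = 2.011

Setting ∂/∂p … = 0 gives: 6·p + 122·q = 231;  122·p + 5570·q = 10911.
Δ = 6·5570 − 122² = 18536.
p = (231·5570 − 122·10911)/18536 = -5559/2317; q = (6·10911 − 122·231)/18536 = 9321/4634.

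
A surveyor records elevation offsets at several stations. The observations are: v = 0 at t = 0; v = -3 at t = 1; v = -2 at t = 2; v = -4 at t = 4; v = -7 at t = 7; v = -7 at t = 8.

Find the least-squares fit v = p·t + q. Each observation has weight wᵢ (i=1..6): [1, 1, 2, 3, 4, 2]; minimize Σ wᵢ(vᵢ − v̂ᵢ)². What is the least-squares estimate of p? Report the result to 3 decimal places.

Entries of XᵀWX: Σwᵢ·t·t = 381, Σwᵢ·t = 61, Σwᵢ·1 = 13.
Moment sums: Σwᵢ·t·v = -367, Σwᵢ·v = -61.
Eliminating q: 13·(row 1) − 61·(row 2) gives 1232·p = 13·(-367) − 61·(-61) = -1050, so p = -75/88.
Then q = ((-61) − 61·(-75/88))/13 = -61/88.

p = -0.852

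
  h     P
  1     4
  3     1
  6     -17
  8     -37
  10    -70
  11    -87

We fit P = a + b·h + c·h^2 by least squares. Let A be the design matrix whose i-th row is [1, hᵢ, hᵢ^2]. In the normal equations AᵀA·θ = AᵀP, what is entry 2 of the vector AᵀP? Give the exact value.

-2048

Entry 2 ↔ basis h, so (AᵀP)_{2} = Σᵢ (h)·Pᵢ = (1)·(4) + (3)·(1) + (6)·(-17) + (8)·(-37) + (10)·(-70) + (11)·(-87) = -2048.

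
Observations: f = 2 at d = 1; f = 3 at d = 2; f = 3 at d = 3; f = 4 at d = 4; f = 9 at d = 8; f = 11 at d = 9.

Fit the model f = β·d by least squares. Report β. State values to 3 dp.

With design matrix A, AᵀA = [[175]] and Aᵀf = [204]ᵀ.
Hence β = 204 / 175 ≈ 1.16571.

β = 1.166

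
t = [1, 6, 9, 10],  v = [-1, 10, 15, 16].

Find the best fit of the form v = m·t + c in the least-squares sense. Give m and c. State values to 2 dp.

m = 1.92, c = -2.47

With design matrix X, XᵀX = [[218, 26]; [26, 4]] and Xᵀv = [354, 40]ᵀ.
Δ = 218·4 − 26² = 196.
m = (354·4 − 26·40)/196 = 94/49; c = (218·40 − 26·354)/196 = -121/49.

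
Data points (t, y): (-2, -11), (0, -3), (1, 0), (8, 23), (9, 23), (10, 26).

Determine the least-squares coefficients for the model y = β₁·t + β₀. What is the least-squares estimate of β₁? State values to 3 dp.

MᵀM·[β₁, β₀]ᵀ = Mᵀy reads: 250·β₁ + 26·β₀ = 673;  26·β₁ + 6·β₀ = 58.
(Σt·t = 250, Σt = 26, Σ1 = 6, Σt·y = 673, Σy = 58.)
det = 250·6 − 26² = 824.
β₁ = (673·6 − 26·58)/824 = 1265/412; β₀ = (250·58 − 26·673)/824 = -1499/412.

β₁ = 3.070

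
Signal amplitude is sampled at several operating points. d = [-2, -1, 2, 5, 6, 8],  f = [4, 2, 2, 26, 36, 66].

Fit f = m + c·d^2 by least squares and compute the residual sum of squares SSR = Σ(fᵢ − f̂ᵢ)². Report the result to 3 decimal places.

SSR = 5.975

The normal equations are: 6·m + 134·c = 136;  134·m + 6050·c = 6196.
Determinant 6·6050 − 134² = 18344.
m = (136·6050 − 134·6196)/18344 = -933/2293; c = (6·6196 − 134·136)/18344 = 2369/2293.
Residuals: 629/2293, 3150/2293, -3957/2293, 1326/2293, -1803/2293, 655/2293; SSR = 13700/2293.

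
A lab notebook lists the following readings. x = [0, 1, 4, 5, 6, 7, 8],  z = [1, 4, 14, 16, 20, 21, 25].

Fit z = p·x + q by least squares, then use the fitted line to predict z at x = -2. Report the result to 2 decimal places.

Normal-equation sums: Σx·x = 191, Σx = 31, Σ1 = 7.
Moment sums: Σx·z = 607, Σz = 101.
MᵀM·[p, q]ᵀ = Mᵀz becomes [[191, 31]; [31, 7]]·[p, q]ᵀ = [607, 101]ᵀ.
Determinant 191·7 − 31² = 376.
p = (607·7 − 31·101)/376 = 559/188; q = (191·101 − 31·607)/376 = 237/188.
At x = -2: ẑ = (559/188)·(-2) + (237/188)·(1) = -881/188.

ẑ = -4.69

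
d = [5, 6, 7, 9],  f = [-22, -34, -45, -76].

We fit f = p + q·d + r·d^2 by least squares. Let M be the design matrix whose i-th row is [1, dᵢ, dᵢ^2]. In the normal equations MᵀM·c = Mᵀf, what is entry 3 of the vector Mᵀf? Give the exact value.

-10135

Entry 3 ↔ basis d^2, so (Mᵀf)_{3} = Σᵢ (d^2)·fᵢ = (25)·(-22) + (36)·(-34) + (49)·(-45) + (81)·(-76) = -10135.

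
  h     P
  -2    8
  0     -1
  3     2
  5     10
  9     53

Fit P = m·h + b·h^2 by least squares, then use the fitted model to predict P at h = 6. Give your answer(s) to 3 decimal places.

P̂ = 18.765

From the data, Σh·h = 119, Σh·h^2 = 873, Σh^2·h^2 = 7283.
Right-hand side: Σh·P = 517, Σh^2·P = 4593.
XᵀX·[m, b]ᵀ = XᵀP becomes [[119, 873]; [873, 7283]]·[m, b]ᵀ = [517, 4593]ᵀ.
Determinant 119·7283 − 873² = 104548.
m = (517·7283 − 873·4593)/104548 = -2071/886; b = (119·4593 − 873·517)/104548 = 807/886.
At h = 6: P̂ = (-2071/886)·(6) + (807/886)·(36) = 8313/443.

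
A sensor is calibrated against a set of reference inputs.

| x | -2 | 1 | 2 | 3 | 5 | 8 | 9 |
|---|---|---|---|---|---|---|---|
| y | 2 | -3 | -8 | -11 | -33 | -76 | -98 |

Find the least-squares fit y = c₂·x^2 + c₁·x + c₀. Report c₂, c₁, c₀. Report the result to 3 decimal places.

c₂ = -1.000, c₁ = -1.885, c₀ = 1.422

Setting ∂/∂c₂ … = 0 gives: 11396·c₂ + 1394·c₁ + 188·c₀ = -13753;  1394·c₂ + 188·c₁ + 26·c₀ = -1711;  188·c₂ + 26·c₁ + 7·c₀ = -227.
Inverting the 3×3 Gram matrix, [c₂, c₁, c₀]ᵀ = [-22455/22462, -42345/22462, 15974/11231]ᵀ.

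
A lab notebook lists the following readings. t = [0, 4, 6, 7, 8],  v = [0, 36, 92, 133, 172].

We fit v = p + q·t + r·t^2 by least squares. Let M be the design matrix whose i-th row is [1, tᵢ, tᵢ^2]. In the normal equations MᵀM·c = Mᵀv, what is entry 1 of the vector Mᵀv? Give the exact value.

433

Entry 1 ↔ basis 1, so (Mᵀv)_{1} = Σᵢ vᵢ = (1)·(0) + (1)·(36) + (1)·(92) + (1)·(133) + (1)·(172) = 433.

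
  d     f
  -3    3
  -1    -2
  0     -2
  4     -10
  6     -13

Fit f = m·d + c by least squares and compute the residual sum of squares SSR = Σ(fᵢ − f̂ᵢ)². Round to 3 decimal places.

The normal system XᵀX·[m, c]ᵀ = Xᵀf is [[62, 6]; [6, 5]]·[m, c]ᵀ = [-125, -24]ᵀ.
det = 62·5 − 6² = 274.
m = ((-125)·5 − 6·(-24))/274 = -481/274; c = (62·(-24) − 6·(-125))/274 = -369/137.
Residuals: 117/274, -291/274, 95/137, -39/137, 31/137; SSR = 527/274.

SSR = 1.923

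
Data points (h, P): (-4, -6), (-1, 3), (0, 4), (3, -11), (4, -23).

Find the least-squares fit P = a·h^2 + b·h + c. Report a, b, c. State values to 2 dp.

XᵀX·[a, b, c]ᵀ = XᵀP reads: 594·a + 26·b + 42·c = -560;  26·a + 42·b + 2·c = -104;  42·a + 2·b + 5·c = -33.
(Σh^2·h^2 = 594, Σh^2·h = 26, Σh^2 = 42, Σh·h = 42, Σh = 2, Σ1 = 5, Σh^2·P = -560, Σh·P = -104, ΣP = -33.)
Row-reducing yields a = -3380/3079, b = -6031/3079, c = 10483/3079.

a = -1.10, b = -1.96, c = 3.40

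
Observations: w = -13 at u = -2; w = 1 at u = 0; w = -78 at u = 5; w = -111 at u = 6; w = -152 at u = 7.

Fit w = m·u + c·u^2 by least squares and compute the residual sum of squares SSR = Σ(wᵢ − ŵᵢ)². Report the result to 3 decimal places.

Sums needed: Σu·u = 114, Σu·u^2 = 676, Σu^2·u^2 = 4338.
Moment sums: Σu·w = -2094, Σu^2·w = -13446.
So AᵀA·[m, c]ᵀ = Aᵀw: [[114, 676]; [676, 4338]]·[m, c]ᵀ = [-2094, -13446]ᵀ.
Δ = 114·4338 − 676² = 37556.
m = ((-2094)·4338 − 676·(-13446))/37556 = 1431/9389; c = (114·(-13446) − 676·(-2094))/37556 = -29325/9389.
Residuals: -1895/9389, 1, -6372/9389, 4935/9389, -220/9389; SSR = 16695/9389.

SSR = 1.778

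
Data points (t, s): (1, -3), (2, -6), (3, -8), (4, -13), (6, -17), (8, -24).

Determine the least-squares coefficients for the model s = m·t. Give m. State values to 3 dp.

m = -2.962

Sums needed: Σt·t = 130.
Moment sums: Σt·s = -385.
MᵀM·[m]ᵀ = Mᵀs becomes [[130]]·[m]ᵀ = [-385]ᵀ.
m = (-385)/130 = -2.96154.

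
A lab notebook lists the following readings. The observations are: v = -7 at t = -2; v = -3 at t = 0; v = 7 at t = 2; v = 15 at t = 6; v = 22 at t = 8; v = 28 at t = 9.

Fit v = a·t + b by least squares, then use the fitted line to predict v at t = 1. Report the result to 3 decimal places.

v̂ = 1.669

The normal equations are: 189·a + 23·b = 546;  23·a + 6·b = 62.
Determinant 189·6 − 23² = 605.
a = (546·6 − 23·62)/605 = 370/121; b = (189·62 − 23·546)/605 = -168/121.
At t = 1: v̂ = (370/121)·(1) + (-168/121)·(1) = 202/121.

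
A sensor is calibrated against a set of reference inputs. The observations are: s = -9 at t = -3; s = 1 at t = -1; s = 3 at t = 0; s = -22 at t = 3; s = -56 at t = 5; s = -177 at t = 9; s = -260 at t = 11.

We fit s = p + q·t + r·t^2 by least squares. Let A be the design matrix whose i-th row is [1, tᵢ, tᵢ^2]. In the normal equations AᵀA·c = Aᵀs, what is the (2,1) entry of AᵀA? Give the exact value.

24

Row 2 ↔ basis t, column 1 ↔ basis 1, so (AᵀA)_{2,1} = Σᵢ t = (-3)·(1) + (-1)·(1) + (0)·(1) + (3)·(1) + (5)·(1) + (9)·(1) + (11)·(1) = 24.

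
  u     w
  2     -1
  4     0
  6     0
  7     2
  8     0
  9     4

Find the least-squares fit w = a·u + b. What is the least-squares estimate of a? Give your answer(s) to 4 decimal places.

Entries of MᵀM: Σu·u = 250, Σu = 36, Σ1 = 6.
For Mᵀw: Σu·w = 48, Σw = 5.
Normal equations: [[250, 36]; [36, 6]]·[a, b]ᵀ = [48, 5]ᵀ.
Δ = 250·6 − 36² = 204.
a = (48·6 − 36·5)/204 = 9/17; b = (250·5 − 36·48)/204 = -239/102.

a = 0.5294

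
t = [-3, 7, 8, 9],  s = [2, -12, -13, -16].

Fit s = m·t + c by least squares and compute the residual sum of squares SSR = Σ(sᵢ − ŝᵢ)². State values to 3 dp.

SSR = 1.315

Setting ∂/∂m … = 0 gives: 203·m + 21·c = -338;  21·m + 4·c = -39.
(Σt·t = 203, Σt = 21, Σ1 = 4, Σt·s = -338, Σs = -39.)
Eliminating c: 4·(row 1) − 21·(row 2) gives 371·m = 4·(-338) − 21·(-39) = -533, so m = -533/371.
Then c = ((-39) − 21·(-533/371))/4 = -117/53.
Residuals: -38/371, 14/53, 260/371, -320/371; SSR = 488/371.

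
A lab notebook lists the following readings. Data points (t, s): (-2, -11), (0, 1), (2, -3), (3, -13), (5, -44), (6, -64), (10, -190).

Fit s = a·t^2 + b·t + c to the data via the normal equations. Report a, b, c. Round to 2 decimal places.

Forming XᵀX = [[12034, 1368, 178]; [1368, 178, 24]; [178, 24, 7]] and Xᵀs = [-22577, -2527, -324]ᵀ gives XᵀX·[a, b, c]ᵀ = Xᵀs.
Solving the 3×3 system (Gaussian elimination) gives a = -1047667/505626, b = 270923/168542, c = 225389/252813.

a = -2.07, b = 1.61, c = 0.89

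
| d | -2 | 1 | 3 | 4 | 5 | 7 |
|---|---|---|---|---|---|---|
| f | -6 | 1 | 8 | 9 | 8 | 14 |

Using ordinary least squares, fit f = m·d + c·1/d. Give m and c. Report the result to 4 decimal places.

m = 2.0114, c = 0.3020

Compute the Gram sums: Σd·d = 104, Σd·1/d = 6, Σ1/d·1/d = 261781/176400.
Moment sums: Σd·f = 211, Σ1/d·f = 751/60.
Normal equations: [[104, 6]; [6, 261781/176400]]·[m, c]ᵀ = [211, 751/60]ᵀ.
Eliminating c: (261781/176400)·(row 1) − 6·(row 2) gives (2609353/22050)·m = (261781/176400)·211 − 6·(751/60) = 41988151/176400, so m = 41988151/20874824.
Then c = ((751/60) − 6·(41988151/20874824))/(261781/176400) = 787920/2609353.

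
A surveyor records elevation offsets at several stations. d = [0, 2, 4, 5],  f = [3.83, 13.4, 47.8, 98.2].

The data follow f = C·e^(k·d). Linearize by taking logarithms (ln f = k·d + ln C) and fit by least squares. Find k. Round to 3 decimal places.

k = 0.645

Linearized form: ln f = k·d + ln C. From the 4 transformed points,
XᵀX = [[45.0000, 11.0000]; [11.0000, 4]], rhs = [43.5936, 12.3922]ᵀ  (here Σd = 11.0000, Σ(d)² = 45.0000, Σln f = 12.3922, Σd·ln f = 43.5936).
Solving (det = 59.0000): k = 0.64510, ln C = 1.32401.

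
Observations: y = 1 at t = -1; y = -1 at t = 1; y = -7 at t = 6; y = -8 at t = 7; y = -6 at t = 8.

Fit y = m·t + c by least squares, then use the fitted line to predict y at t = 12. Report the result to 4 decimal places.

ŷ = -11.6274

Normal-equation sums: Σt·t = 151, Σt = 21, Σ1 = 5.
Right-hand side: Σt·y = -148, Σy = -21.
So AᵀA·[m, c]ᵀ = Aᵀy: [[151, 21]; [21, 5]]·[m, c]ᵀ = [-148, -21]ᵀ.
Eliminating c: 5·(row 1) − 21·(row 2) gives 314·m = 5·(-148) − 21·(-21) = -299, so m = -299/314.
Then c = ((-21) − 21·(-299/314))/5 = -63/314.
At t = 12: ŷ = (-299/314)·(12) + (-63/314)·(1) = -3651/314.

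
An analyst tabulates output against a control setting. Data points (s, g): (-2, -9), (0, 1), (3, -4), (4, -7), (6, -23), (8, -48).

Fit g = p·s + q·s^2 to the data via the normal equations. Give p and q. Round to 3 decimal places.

p = 2.241, q = -1.027

The normal system XᵀX·[p, q]ᵀ = Xᵀg is [[129, 811]; [811, 5745]]·[p, q]ᵀ = [-544, -4084]ᵀ.
Eliminating q: 5745·(row 1) − 811·(row 2) gives 83384·p = 5745·(-544) − 811·(-4084) = 186844, so p = 6673/2978.
Then q = ((-4084) − 811·(6673/2978))/5745 = -3059/2978.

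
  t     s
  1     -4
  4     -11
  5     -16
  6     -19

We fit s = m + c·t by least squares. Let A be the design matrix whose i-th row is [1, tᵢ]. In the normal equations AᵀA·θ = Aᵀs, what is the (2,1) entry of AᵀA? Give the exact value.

16

Row 2 ↔ basis t, column 1 ↔ basis 1, so (AᵀA)_{2,1} = Σᵢ t = (1)·(1) + (4)·(1) + (5)·(1) + (6)·(1) = 16.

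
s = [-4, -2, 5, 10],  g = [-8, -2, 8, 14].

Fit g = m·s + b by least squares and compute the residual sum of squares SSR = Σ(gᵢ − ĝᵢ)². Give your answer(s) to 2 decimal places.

SSR = 5.66

The normal system MᵀM·[m, b]ᵀ = Mᵀg is [[145, 9]; [9, 4]]·[m, b]ᵀ = [216, 12]ᵀ.
Eliminating b: 4·(row 1) − 9·(row 2) gives 499·m = 4·216 − 9·12 = 756, so m = 756/499.
Then b = (12 − 9·(756/499))/4 = -204/499.
Residuals: -764/499, 718/499, 416/499, -370/499; SSR = 2824/499.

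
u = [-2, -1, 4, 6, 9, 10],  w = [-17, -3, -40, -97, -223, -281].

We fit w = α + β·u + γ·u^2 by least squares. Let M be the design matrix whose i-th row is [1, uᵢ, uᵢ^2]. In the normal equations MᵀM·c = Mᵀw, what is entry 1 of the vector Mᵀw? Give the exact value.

-661

Entry 1 ↔ basis 1, so (Mᵀw)_{1} = Σᵢ wᵢ = (1)·(-17) + (1)·(-3) + (1)·(-40) + (1)·(-97) + (1)·(-223) + (1)·(-281) = -661.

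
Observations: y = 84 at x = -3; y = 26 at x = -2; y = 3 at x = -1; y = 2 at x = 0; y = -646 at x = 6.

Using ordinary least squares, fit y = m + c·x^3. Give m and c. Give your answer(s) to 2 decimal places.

Normal-equation sums: Σ1 = 5, Σx^3 = 180, Σx^3·x^3 = 47450.
For Mᵀy: Σy = -531, Σx^3·y = -142015.
det = 5·47450 − 180² = 204850.
m = ((-531)·47450 − 180·(-142015))/204850 = 7335/4097; c = (5·(-142015) − 180·(-531))/204850 = -122899/40970.

m = 1.79, c = -3.00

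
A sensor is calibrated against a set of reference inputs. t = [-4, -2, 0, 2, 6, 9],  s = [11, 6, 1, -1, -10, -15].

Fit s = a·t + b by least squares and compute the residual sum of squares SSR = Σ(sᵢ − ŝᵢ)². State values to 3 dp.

Normal-equation sums: Σt·t = 141, Σt = 11, Σ1 = 6.
Right-hand side: Σt·s = -253, Σs = -8.
So AᵀA·[a, b]ᵀ = Aᵀs: [[141, 11]; [11, 6]]·[a, b]ᵀ = [-253, -8]ᵀ.
Eliminating b: 6·(row 1) − 11·(row 2) gives 725·a = 6·(-253) − 11·(-8) = -1430, so a = -286/145.
Then b = ((-8) − 11·(-286/145))/6 = 331/145.
Residuals: 24/29, -33/145, -186/145, 96/145, -13/29, 68/145; SSR = 94/29.

SSR = 3.241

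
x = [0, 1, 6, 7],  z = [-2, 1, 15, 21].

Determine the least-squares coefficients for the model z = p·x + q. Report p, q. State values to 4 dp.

p = 3.1216, q = -2.1757

The normal equations are: 86·p + 14·q = 238;  14·p + 4·q = 35.
Eliminating q: 4·(row 1) − 14·(row 2) gives 148·p = 4·238 − 14·35 = 462, so p = 231/74.
Then q = (35 − 14·(231/74))/4 = -161/74.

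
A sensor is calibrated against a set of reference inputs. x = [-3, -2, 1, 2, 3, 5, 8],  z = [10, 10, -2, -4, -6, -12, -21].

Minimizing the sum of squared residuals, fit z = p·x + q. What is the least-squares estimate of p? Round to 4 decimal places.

From the data, Σx·x = 116, Σx = 14, Σ1 = 7.
Right-hand side: Σx·z = -306, Σz = -25.
det = 116·7 − 14² = 616.
p = ((-306)·7 − 14·(-25))/616 = -32/11; q = (116·(-25) − 14·(-306))/616 = 173/77.

p = -2.9091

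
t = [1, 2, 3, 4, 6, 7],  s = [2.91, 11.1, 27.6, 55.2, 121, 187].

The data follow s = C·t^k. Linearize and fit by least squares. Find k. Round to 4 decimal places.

Let Y = ln s. Fitting Y = k·ln t + ln C by least squares:
AᵀA = [[10.6062, 6.9157]; [6.9157, 6]], rhs = [29.6459, 20.8308]ᵀ  (here Σln t = 6.9157, Σ(ln t)² = 10.6062, Σln s = 20.8308, Σln t·ln s = 29.6459).
Slope k = (n·Σln t·ln s − Σln t·Σln s)/(n·Σ(ln t)² − (Σln t)²) = (6·29.6459 − 6.9157·20.8308)/15.8099 = 2.13889; ln C = (Σln s − k·Σln t)/n = 1.00647.

k = 2.1389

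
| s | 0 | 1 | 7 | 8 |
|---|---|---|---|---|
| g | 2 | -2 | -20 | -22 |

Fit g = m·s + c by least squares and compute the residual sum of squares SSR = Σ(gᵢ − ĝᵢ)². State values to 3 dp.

MᵀM·[m, c]ᵀ = Mᵀg reads: 114·m + 16·c = -318;  16·m + 4·c = -42.
(Σs·s = 114, Σs = 16, Σ1 = 4, Σs·g = -318, Σg = -42.)
Eliminating c: 4·(row 1) − 16·(row 2) gives 200·m = 4·(-318) − 16·(-42) = -600, so m = -3.
Then c = ((-42) − 16·(-3))/4 = 3/2.
Residuals: 1/2, -1/2, -1/2, 1/2; SSR = 1.

SSR = 1.000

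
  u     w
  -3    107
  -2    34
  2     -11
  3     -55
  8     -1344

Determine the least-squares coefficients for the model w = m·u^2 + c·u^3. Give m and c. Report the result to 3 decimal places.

The normal equations are: 4290·m + 32768·c = -85456;  32768·m + 263730·c = -692862.
(Σu^2·u^2 = 4290, Σu^2·u^3 = 32768, Σu^3·u^3 = 263730, Σu^2·w = -85456, Σu^3·w = -692862.)
det = 4290·263730 − 32768² = 57659876.
m = ((-85456)·263730 − 32768·(-692862))/57659876 = 1341864/464999; c = (4290·(-692862) − 32768·(-85456))/57659876 = -1388353/464999.

m = 2.886, c = -2.986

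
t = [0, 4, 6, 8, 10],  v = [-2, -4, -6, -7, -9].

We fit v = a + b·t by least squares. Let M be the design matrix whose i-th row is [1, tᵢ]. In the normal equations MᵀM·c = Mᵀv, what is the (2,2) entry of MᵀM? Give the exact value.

Row 2 ↔ basis t, column 2 ↔ basis t, so (MᵀM)_{2,2} = Σᵢ (t)·(t) = (0)·(0) + (4)·(4) + (6)·(6) + (8)·(8) + (10)·(10) = 216.

216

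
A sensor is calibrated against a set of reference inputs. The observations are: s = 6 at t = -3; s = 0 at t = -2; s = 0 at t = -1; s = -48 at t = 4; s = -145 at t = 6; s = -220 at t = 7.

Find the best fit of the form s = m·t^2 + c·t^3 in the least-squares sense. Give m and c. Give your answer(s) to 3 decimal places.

Compute the Gram sums: Σt^2·t^2 = 4051, Σt^2·t^3 = 25331, Σt^3·t^3 = 169195.
Moment sums: Σt^2·s = -16714, Σt^3·s = -110014.
Δ = 4051·169195 − 25331² = 43749384.
m = ((-16714)·169195 − 25331·(-110014))/43749384 = -10290149/10937346; c = (4051·(-110014) − 25331·(-16714))/43749384 = -5571095/10937346.

m = -0.941, c = -0.509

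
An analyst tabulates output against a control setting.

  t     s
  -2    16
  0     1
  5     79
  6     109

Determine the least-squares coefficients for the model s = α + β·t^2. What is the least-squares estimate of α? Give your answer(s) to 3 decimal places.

The normal equations are: 4·α + 65·β = 205;  65·α + 1937·β = 5963.
(Σ1 = 4, Σt^2 = 65, Σt^2·t^2 = 1937, Σs = 205, Σt^2·s = 5963.)
Eliminating β: 1937·(row 1) − 65·(row 2) gives 3523·α = 1937·205 − 65·5963 = 9490, so α = 730/271.
Then β = (5963 − 65·(730/271))/1937 = 10527/3523.

α = 2.694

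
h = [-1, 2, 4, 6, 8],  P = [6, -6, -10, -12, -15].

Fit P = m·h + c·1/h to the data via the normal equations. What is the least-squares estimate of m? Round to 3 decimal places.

Sums needed: Σh·h = 121, Σh·1/h = 5, Σ1/h·1/h = 781/576.
Right-hand side: Σh·P = -250, Σ1/h·P = -123/8.
AᵀA·[m, c]ᵀ = AᵀP becomes [[121, 5]; [5, 781/576]]·[m, c]ᵀ = [-250, -123/8]ᵀ.
det = 121·(781/576) − 5² = 80101/576.
m = ((-250)·(781/576) − 5·(-123/8))/(80101/576) = -150970/80101; c = (121·(-123/8) − 5·(-250))/(80101/576) = -351576/80101.

m = -1.885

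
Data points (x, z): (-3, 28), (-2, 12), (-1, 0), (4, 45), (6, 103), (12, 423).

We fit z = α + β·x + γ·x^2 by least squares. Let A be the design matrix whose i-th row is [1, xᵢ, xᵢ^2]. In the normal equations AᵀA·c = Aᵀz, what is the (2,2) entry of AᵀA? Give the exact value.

210

Row 2 ↔ basis x, column 2 ↔ basis x, so (AᵀA)_{2,2} = Σᵢ (x)·(x) = (-3)·(-3) + (-2)·(-2) + (-1)·(-1) + (4)·(4) + (6)·(6) + (12)·(12) = 210.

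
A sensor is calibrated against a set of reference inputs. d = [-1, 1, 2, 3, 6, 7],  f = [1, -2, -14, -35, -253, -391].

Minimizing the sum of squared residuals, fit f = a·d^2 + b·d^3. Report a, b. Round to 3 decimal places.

a = -1.106, b = -0.983

From the data, Σd^2·d^2 = 3796, Σd^2·d^3 = 24858, Σd^3·d^3 = 165100.
And Σd^2·f = -28639, Σd^3·f = -189821.
Normal equations: [[3796, 24858]; [24858, 165100]]·[a, b]ᵀ = [-28639, -189821]ᵀ.
Determinant 3796·165100 − 24858² = 8799436.
a = ((-28639)·165100 − 24858·(-189821))/8799436 = -4864241/4399718; b = (3796·(-189821) − 24858·(-28639))/8799436 = -4326127/4399718.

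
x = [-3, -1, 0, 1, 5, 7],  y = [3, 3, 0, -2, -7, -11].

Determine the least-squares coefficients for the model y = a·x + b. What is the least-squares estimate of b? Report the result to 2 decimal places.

b = -0.13

Forming AᵀA = [[85, 9]; [9, 6]] and Aᵀy = [-126, -14]ᵀ gives AᵀA·[a, b]ᵀ = Aᵀy.
Δ = 85·6 − 9² = 429.
a = ((-126)·6 − 9·(-14))/429 = -210/143; b = (85·(-14) − 9·(-126))/429 = -56/429.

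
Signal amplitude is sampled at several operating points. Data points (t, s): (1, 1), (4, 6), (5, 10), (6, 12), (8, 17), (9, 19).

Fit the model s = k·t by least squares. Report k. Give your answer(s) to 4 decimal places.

k = 2.0359

From the data, Σt·t = 223.
Right-hand side: Σt·s = 454.
Normal equations: [[223]]·[k]ᵀ = [454]ᵀ.
Hence k = 454 / 223 ≈ 2.03587.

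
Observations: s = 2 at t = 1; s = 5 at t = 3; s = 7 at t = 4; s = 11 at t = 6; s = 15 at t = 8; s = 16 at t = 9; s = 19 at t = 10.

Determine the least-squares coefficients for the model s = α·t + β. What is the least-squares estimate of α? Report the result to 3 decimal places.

From the data, Σt·t = 307, Σt = 41, Σ1 = 7.
Right-hand side: Σt·s = 565, Σs = 75.
So AᵀA·[α, β]ᵀ = Aᵀs: [[307, 41]; [41, 7]]·[α, β]ᵀ = [565, 75]ᵀ.
Δ = 307·7 − 41² = 468.
α = (565·7 − 41·75)/468 = 220/117; β = (307·75 − 41·565)/468 = -35/117.

α = 1.880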